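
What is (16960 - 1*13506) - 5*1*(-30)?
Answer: 3604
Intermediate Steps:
(16960 - 1*13506) - 5*1*(-30) = (16960 - 13506) - 5*(-30) = 3454 + 150 = 3604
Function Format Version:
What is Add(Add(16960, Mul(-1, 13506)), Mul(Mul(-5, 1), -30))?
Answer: 3604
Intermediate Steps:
Add(Add(16960, Mul(-1, 13506)), Mul(Mul(-5, 1), -30)) = Add(Add(16960, -13506), Mul(-5, -30)) = Add(3454, 150) = 3604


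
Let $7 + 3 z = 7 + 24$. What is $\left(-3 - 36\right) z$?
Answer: $-312$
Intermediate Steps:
$z = 8$ ($z = - \frac{7}{3} + \frac{7 + 24}{3} = - \frac{7}{3} + \frac{1}{3} \cdot 31 = - \frac{7}{3} + \frac{31}{3} = 8$)
$\left(-3 - 36\right) z = \left(-3 - 36\right) 8 = \left(-39\right) 8 = -312$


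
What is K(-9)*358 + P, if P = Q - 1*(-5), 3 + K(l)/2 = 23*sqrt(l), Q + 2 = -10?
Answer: -2155 + 49404*I ≈ -2155.0 + 49404.0*I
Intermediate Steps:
Q = -12 (Q = -2 - 10 = -12)
K(l) = -6 + 46*sqrt(l) (K(l) = -6 + 2*(23*sqrt(l)) = -6 + 46*sqrt(l))
P = -7 (P = -12 - 1*(-5) = -12 + 5 = -7)
K(-9)*358 + P = (-6 + 46*sqrt(-9))*358 - 7 = (-6 + 46*(3*I))*358 - 7 = (-6 + 138*I)*358 - 7 = (-2148 + 49404*I) - 7 = -2155 + 49404*I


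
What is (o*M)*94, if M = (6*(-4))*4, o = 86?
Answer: -776064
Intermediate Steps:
M = -96 (M = -24*4 = -96)
(o*M)*94 = (86*(-96))*94 = -8256*94 = -776064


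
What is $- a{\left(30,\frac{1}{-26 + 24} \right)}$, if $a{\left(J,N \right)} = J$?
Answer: $-30$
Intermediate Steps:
$- a{\left(30,\frac{1}{-26 + 24} \right)} = \left(-1\right) 30 = -30$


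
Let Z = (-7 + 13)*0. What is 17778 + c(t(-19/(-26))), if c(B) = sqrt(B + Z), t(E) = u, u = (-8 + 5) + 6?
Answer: 17778 + sqrt(3) ≈ 17780.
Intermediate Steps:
u = 3 (u = -3 + 6 = 3)
Z = 0 (Z = 6*0 = 0)
t(E) = 3
c(B) = sqrt(B) (c(B) = sqrt(B + 0) = sqrt(B))
17778 + c(t(-19/(-26))) = 17778 + sqrt(3)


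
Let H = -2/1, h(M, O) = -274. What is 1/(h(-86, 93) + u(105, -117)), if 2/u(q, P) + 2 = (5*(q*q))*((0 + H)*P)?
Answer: -6449624/1767196975 ≈ -0.0036496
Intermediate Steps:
H = -2 (H = -2*1 = -2)
u(q, P) = 2/(-2 - 10*P*q²) (u(q, P) = 2/(-2 + (5*(q*q))*((0 - 2)*P)) = 2/(-2 + (5*q²)*(-2*P)) = 2/(-2 - 10*P*q²))
1/(h(-86, 93) + u(105, -117)) = 1/(-274 - 1/(1 + 5*(-117)*105²)) = 1/(-274 - 1/(1 + 5*(-117)*11025)) = 1/(-274 - 1/(1 - 6449625)) = 1/(-274 - 1/(-6449624)) = 1/(-274 - 1*(-1/6449624)) = 1/(-274 + 1/6449624) = 1/(-1767196975/6449624) = -6449624/1767196975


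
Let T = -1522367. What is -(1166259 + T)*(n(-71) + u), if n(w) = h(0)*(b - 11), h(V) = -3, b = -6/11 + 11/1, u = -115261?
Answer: -451492596124/11 ≈ -4.1045e+10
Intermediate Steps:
b = 115/11 (b = -6*1/11 + 11*1 = -6/11 + 11 = 115/11 ≈ 10.455)
n(w) = 18/11 (n(w) = -3*(115/11 - 11) = -3*(-6/11) = 18/11)
-(1166259 + T)*(n(-71) + u) = -(1166259 - 1522367)*(18/11 - 115261) = -(-356108)*(-1267853)/11 = -1*451492596124/11 = -451492596124/11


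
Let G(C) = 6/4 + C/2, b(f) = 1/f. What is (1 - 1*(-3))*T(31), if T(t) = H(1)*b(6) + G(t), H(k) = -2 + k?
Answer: 202/3 ≈ 67.333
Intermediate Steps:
G(C) = 3/2 + C/2 (G(C) = 6*(¼) + C*(½) = 3/2 + C/2)
T(t) = 4/3 + t/2 (T(t) = (-2 + 1)/6 + (3/2 + t/2) = -1*⅙ + (3/2 + t/2) = -⅙ + (3/2 + t/2) = 4/3 + t/2)
(1 - 1*(-3))*T(31) = (1 - 1*(-3))*(4/3 + (½)*31) = (1 + 3)*(4/3 + 31/2) = 4*(101/6) = 202/3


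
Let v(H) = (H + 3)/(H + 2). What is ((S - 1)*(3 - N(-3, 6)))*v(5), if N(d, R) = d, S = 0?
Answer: -48/7 ≈ -6.8571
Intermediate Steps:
v(H) = (3 + H)/(2 + H)
((S - 1)*(3 - N(-3, 6)))*v(5) = ((0 - 1)*(3 - 1*(-3)))*((3 + 5)/(2 + 5)) = (-(3 + 3))*(8/7) = (-1*6)*((⅐)*8) = -6*8/7 = -48/7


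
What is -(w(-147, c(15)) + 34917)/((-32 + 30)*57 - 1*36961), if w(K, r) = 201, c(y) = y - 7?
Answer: 35118/37075 ≈ 0.94722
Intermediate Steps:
c(y) = -7 + y
-(w(-147, c(15)) + 34917)/((-32 + 30)*57 - 1*36961) = -(201 + 34917)/((-32 + 30)*57 - 1*36961) = -35118/(-2*57 - 36961) = -35118/(-114 - 36961) = -35118/(-37075) = -35118*(-1)/37075 = -1*(-35118/37075) = 35118/37075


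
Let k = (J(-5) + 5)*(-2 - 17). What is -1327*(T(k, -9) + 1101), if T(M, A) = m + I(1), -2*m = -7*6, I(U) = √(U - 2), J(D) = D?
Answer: -1488894 - 1327*I ≈ -1.4889e+6 - 1327.0*I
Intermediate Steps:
k = 0 (k = (-5 + 5)*(-2 - 17) = 0*(-19) = 0)
I(U) = √(-2 + U)
m = 21 (m = -(-7)*6/2 = -½*(-42) = 21)
T(M, A) = 21 + I (T(M, A) = 21 + √(-2 + 1) = 21 + √(-1) = 21 + I)
-1327*(T(k, -9) + 1101) = -1327*((21 + I) + 1101) = -1327*(1122 + I) = -1488894 - 1327*I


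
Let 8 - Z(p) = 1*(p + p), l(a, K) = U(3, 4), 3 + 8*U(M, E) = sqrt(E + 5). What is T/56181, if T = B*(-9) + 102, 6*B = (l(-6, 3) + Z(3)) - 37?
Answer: 103/37454 ≈ 0.0027500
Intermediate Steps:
U(M, E) = -3/8 + sqrt(5 + E)/8 (U(M, E) = -3/8 + sqrt(E + 5)/8 = -3/8 + sqrt(5 + E)/8)
l(a, K) = 0 (l(a, K) = -3/8 + sqrt(5 + 4)/8 = -3/8 + sqrt(9)/8 = -3/8 + (1/8)*3 = -3/8 + 3/8 = 0)
Z(p) = 8 - 2*p (Z(p) = 8 - (p + p) = 8 - 2*p)
B = -35/6 (B = ((0 + (8 - 2*3)) - 37)/6 = ((0 + (8 - 6)) - 37)/6 = ((0 + 2) - 37)/6 = (2 - 37)/6 = (1/6)*(-35) = -35/6 ≈ -5.8333)
T = 309/2 (T = -35/6*(-9) + 102 = 105/2 + 102 = 309/2 ≈ 154.50)
T/56181 = (309/2)/56181 = (309/2)*(1/56181) = 103/37454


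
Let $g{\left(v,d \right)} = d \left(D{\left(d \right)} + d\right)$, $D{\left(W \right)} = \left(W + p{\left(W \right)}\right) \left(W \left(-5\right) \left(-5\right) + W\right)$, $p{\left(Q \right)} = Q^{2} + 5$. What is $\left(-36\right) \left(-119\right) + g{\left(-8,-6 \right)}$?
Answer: $37080$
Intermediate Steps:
$p{\left(Q \right)} = 5 + Q^{2}$
$D{\left(W \right)} = 26 W \left(5 + W + W^{2}\right)$ ($D{\left(W \right)} = \left(W + \left(5 + W^{2}\right)\right) \left(W \left(-5\right) \left(-5\right) + W\right) = \left(5 + W + W^{2}\right) \left(- 5 W \left(-5\right) + W\right) = \left(5 + W + W^{2}\right) \left(25 W + W\right) = \left(5 + W + W^{2}\right) 26 W = 26 W \left(5 + W + W^{2}\right)$)
$g{\left(v,d \right)} = d \left(d + 26 d \left(5 + d + d^{2}\right)\right)$ ($g{\left(v,d \right)} = d \left(26 d \left(5 + d + d^{2}\right) + d\right) = d \left(d + 26 d \left(5 + d + d^{2}\right)\right)$)
$\left(-36\right) \left(-119\right) + g{\left(-8,-6 \right)} = \left(-36\right) \left(-119\right) + \left(-6\right)^{2} \left(131 + 26 \left(-6\right) + 26 \left(-6\right)^{2}\right) = 4284 + 36 \left(131 - 156 + 26 \cdot 36\right) = 4284 + 36 \left(131 - 156 + 936\right) = 4284 + 36 \cdot 911 = 4284 + 32796 = 37080$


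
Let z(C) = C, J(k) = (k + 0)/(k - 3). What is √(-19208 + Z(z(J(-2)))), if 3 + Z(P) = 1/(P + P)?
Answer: I*√76839/2 ≈ 138.6*I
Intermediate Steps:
J(k) = k/(-3 + k)
Z(P) = -3 + 1/(2*P) (Z(P) = -3 + 1/(P + P) = -3 + 1/(2*P))
√(-19208 + Z(z(J(-2)))) = √(-19208 + (-3 + 1/(2*((-2/(-3 - 2)))))) = √(-19208 + (-3 + 1/(2*((-2/(-5)))))) = √(-19208 + (-3 + 1/(2*((-2*(-⅕)))))) = √(-19208 + (-3 + 1/(2*(⅖)))) = √(-19208 + (-3 + (½)*(5/2))) = √(-19208 + (-3 + 5/4)) = √(-19208 - 7/4) = √(-76839/4) = I*√76839/2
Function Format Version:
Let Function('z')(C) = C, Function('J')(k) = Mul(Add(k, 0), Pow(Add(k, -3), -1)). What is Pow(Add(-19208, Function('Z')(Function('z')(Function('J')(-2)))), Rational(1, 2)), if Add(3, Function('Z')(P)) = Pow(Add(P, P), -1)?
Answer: Mul(Rational(1, 2), I, Pow(76839, Rational(1, 2))) ≈ Mul(138.60, I)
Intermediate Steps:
Function('J')(k) = Mul(k, Pow(Add(-3, k), -1))
Function('Z')(P) = Add(-3, Mul(Rational(1, 2), Pow(P, -1))) (Function('Z')(P) = Add(-3, Pow(Add(P, P), -1)) = Add(-3, Pow(Mul(2, P), -1)) = Add(-3, Mul(Rational(1, 2), Pow(P, -1))))
Pow(Add(-19208, Function('Z')(Function('z')(Function('J')(-2)))), Rational(1, 2)) = Pow(Add(-19208, Add(-3, Mul(Rational(1, 2), Pow(Mul(-2, Pow(Add(-3, -2), -1)), -1)))), Rational(1, 2)) = Pow(Add(-19208, Add(-3, Mul(Rational(1, 2), Pow(Mul(-2, Pow(-5, -1)), -1)))), Rational(1, 2)) = Pow(Add(-19208, Add(-3, Mul(Rational(1, 2), Pow(Mul(-2, Rational(-1, 5)), -1)))), Rational(1, 2)) = Pow(Add(-19208, Add(-3, Mul(Rational(1, 2), Pow(Rational(2, 5), -1)))), Rational(1, 2)) = Pow(Add(-19208, Add(-3, Mul(Rational(1, 2), Rational(5, 2)))), Rational(1, 2)) = Pow(Add(-19208, Add(-3, Rational(5, 4))), Rational(1, 2)) = Pow(Add(-19208, Rational(-7, 4)), Rational(1, 2)) = Pow(Rational(-76839, 4), Rational(1, 2)) = Mul(Rational(1, 2), I, Pow(76839, Rational(1, 2)))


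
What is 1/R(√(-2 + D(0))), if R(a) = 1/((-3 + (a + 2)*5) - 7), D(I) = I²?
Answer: 5*I*√2 ≈ 7.0711*I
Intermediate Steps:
R(a) = 1/(5*a) (R(a) = 1/((-3 + (2 + a)*5) - 7) = 1/((-3 + (10 + 5*a)) - 7) = 1/((7 + 5*a) - 7) = 1/(5*a))
1/R(√(-2 + D(0))) = 1/(1/(5*(√(-2 + 0²)))) = 1/(1/(5*(√(-2 + 0)))) = 1/(1/(5*(√(-2)))) = 1/(1/(5*((I*√2)))) = 1/((-I*√2/2)/5) = 1/(-I*√2/10) = 5*I*√2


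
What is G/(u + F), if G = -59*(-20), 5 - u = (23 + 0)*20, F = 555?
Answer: 59/5 ≈ 11.800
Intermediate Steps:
u = -455 (u = 5 - (23 + 0)*20 = 5 - 23*20 = 5 - 1*460 = 5 - 460 = -455)
G = 1180
G/(u + F) = 1180/(-455 + 555) = 1180/100 = 1180*(1/100) = 59/5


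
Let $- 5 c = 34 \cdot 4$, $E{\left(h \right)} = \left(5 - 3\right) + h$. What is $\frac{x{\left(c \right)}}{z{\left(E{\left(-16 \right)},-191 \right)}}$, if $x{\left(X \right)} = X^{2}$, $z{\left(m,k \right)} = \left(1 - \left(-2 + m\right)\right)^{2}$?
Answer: $\frac{64}{25} \approx 2.56$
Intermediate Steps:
$E{\left(h \right)} = 2 + h$
$c = - \frac{136}{5}$ ($c = - \frac{34 \cdot 4}{5} = \left(- \frac{1}{5}\right) 136 = - \frac{136}{5} \approx -27.2$)
$z{\left(m,k \right)} = \left(3 - m\right)^{2}$
$\frac{x{\left(c \right)}}{z{\left(E{\left(-16 \right)},-191 \right)}} = \frac{\left(- \frac{136}{5}\right)^{2}}{\left(-3 + \left(2 - 16\right)\right)^{2}} = \frac{18496}{25 \left(-3 - 14\right)^{2}} = \frac{18496}{25 \left(-17\right)^{2}} = \frac{18496}{25 \cdot 289} = \frac{18496}{25} \cdot \frac{1}{289} = \frac{64}{25}$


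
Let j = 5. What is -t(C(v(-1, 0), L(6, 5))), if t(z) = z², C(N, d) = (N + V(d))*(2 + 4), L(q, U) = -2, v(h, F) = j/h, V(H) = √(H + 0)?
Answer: -828 + 360*I*√2 ≈ -828.0 + 509.12*I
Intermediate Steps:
V(H) = √H
v(h, F) = 5/h
C(N, d) = 6*N + 6*√d (C(N, d) = (N + √d)*(2 + 4) = (N + √d)*6 = 6*N + 6*√d)
-t(C(v(-1, 0), L(6, 5))) = -(6*(5/(-1)) + 6*√(-2))² = -(6*(5*(-1)) + 6*(I*√2))² = -(6*(-5) + 6*I*√2)² = -(-30 + 6*I*√2)²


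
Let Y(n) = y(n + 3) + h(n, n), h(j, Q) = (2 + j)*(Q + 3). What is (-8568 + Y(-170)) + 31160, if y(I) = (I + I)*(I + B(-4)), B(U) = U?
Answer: 107762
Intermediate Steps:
h(j, Q) = (2 + j)*(3 + Q)
y(I) = 2*I*(-4 + I) (y(I) = (I + I)*(I - 4) = (2*I)*(-4 + I) = 2*I*(-4 + I))
Y(n) = 6 + n² + 5*n + 2*(-1 + n)*(3 + n) (Y(n) = 2*(n + 3)*(-4 + (n + 3)) + (6 + 2*n + 3*n + n*n) = 2*(3 + n)*(-4 + (3 + n)) + (6 + 2*n + 3*n + n²) = 2*(3 + n)*(-1 + n) + (6 + n² + 5*n) = 2*(-1 + n)*(3 + n) + (6 + n² + 5*n) = 6 + n² + 5*n + 2*(-1 + n)*(3 + n))
(-8568 + Y(-170)) + 31160 = (-8568 + 3*(-170)*(3 - 170)) + 31160 = (-8568 + 3*(-170)*(-167)) + 31160 = (-8568 + 85170) + 31160 = 76602 + 31160 = 107762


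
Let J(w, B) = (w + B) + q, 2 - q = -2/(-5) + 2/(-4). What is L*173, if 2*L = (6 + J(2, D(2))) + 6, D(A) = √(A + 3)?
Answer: 27853/20 + 173*√5/2 ≈ 1586.1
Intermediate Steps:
q = 21/10 (q = 2 - (-2/(-5) + 2/(-4)) = 2 - (-2*(-⅕) + 2*(-¼)) = 2 - (⅖ - ½) = 2 - 1*(-⅒) = 2 + ⅒ = 21/10 ≈ 2.1000)
D(A) = √(3 + A)
J(w, B) = 21/10 + B + w (J(w, B) = (w + B) + 21/10 = (B + w) + 21/10 = 21/10 + B + w)
L = 161/20 + √5/2 (L = ((6 + (21/10 + √(3 + 2) + 2)) + 6)/2 = ((6 + (21/10 + √5 + 2)) + 6)/2 = ((6 + (41/10 + √5)) + 6)/2 = ((101/10 + √5) + 6)/2 = (161/10 + √5)/2 = 161/20 + √5/2 ≈ 9.1680)
L*173 = (161/20 + √5/2)*173 = 27853/20 + 173*√5/2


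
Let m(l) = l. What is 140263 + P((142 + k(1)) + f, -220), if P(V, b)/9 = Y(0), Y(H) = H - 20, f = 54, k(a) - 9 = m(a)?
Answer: 140083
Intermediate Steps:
k(a) = 9 + a
Y(H) = -20 + H
P(V, b) = -180 (P(V, b) = 9*(-20 + 0) = 9*(-20) = -180)
140263 + P((142 + k(1)) + f, -220) = 140263 - 180 = 140083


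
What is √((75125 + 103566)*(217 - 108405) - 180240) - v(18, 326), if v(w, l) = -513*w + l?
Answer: 8908 + 2*I*√4833100537 ≈ 8908.0 + 1.3904e+5*I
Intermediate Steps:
v(w, l) = l - 513*w
√((75125 + 103566)*(217 - 108405) - 180240) - v(18, 326) = √((75125 + 103566)*(217 - 108405) - 180240) - (326 - 513*18) = √(178691*(-108188) - 180240) - (326 - 9234) = √(-19332221908 - 180240) - 1*(-8908) = √(-19332402148) + 8908 = 2*I*√4833100537 + 8908 = 8908 + 2*I*√4833100537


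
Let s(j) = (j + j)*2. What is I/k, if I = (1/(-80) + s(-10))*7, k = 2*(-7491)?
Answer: 679/36320 ≈ 0.018695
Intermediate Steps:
s(j) = 4*j (s(j) = (2*j)*2 = 4*j)
k = -14982
I = -22407/80 (I = (1/(-80) + 4*(-10))*7 = (-1/80 - 40)*7 = -3201/80*7 = -22407/80 ≈ -280.09)
I/k = -22407/80/(-14982) = -22407/80*(-1/14982) = 679/36320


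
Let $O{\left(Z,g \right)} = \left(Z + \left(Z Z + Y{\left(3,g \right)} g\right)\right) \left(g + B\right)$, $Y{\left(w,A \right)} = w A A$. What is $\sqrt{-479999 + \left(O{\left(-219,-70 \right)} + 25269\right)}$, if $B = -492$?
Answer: $\sqrt{551012266} \approx 23474.0$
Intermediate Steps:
$Y{\left(w,A \right)} = w A^{2}$ ($Y{\left(w,A \right)} = A w A = w A^{2}$)
$O{\left(Z,g \right)} = \left(-492 + g\right) \left(Z + Z^{2} + 3 g^{3}\right)$ ($O{\left(Z,g \right)} = \left(Z + \left(Z Z + 3 g^{2} g\right)\right) \left(g - 492\right) = \left(Z + \left(Z^{2} + 3 g^{3}\right)\right) \left(-492 + g\right) = \left(Z + Z^{2} + 3 g^{3}\right) \left(-492 + g\right) = \left(-492 + g\right) \left(Z + Z^{2} + 3 g^{3}\right)$)
$\sqrt{-479999 + \left(O{\left(-219,-70 \right)} + 25269\right)} = \sqrt{-479999 + \left(\left(- 1476 \left(-70\right)^{3} - -107748 - 492 \left(-219\right)^{2} + 3 \left(-70\right)^{4} - -15330 - 70 \left(-219\right)^{2}\right) + 25269\right)} = \sqrt{-479999 + \left(\left(\left(-1476\right) \left(-343000\right) + 107748 - 23596812 + 3 \cdot 24010000 + 15330 - 3357270\right) + 25269\right)} = \sqrt{-479999 + \left(\left(506268000 + 107748 - 23596812 + 72030000 + 15330 - 3357270\right) + 25269\right)} = \sqrt{-479999 + \left(551466996 + 25269\right)} = \sqrt{-479999 + 551492265} = \sqrt{551012266}$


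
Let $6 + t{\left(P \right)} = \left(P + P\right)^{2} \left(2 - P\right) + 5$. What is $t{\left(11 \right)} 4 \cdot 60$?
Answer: $-1045680$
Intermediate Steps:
$t{\left(P \right)} = -1 + 4 P^{2} \left(2 - P\right)$ ($t{\left(P \right)} = -6 + \left(\left(P + P\right)^{2} \left(2 - P\right) + 5\right) = -6 + \left(\left(2 P\right)^{2} \left(2 - P\right) + 5\right) = -6 + \left(4 P^{2} \left(2 - P\right) + 5\right) = -6 + \left(5 + 4 P^{2} \left(2 - P\right)\right) = -1 + 4 P^{2} \left(2 - P\right)$)
$t{\left(11 \right)} 4 \cdot 60 = \left(-1 - 4 \cdot 11^{3} + 8 \cdot 11^{2}\right) 4 \cdot 60 = \left(-1 - 5324 + 8 \cdot 121\right) 4 \cdot 60 = \left(-1 - 5324 + 968\right) 4 \cdot 60 = \left(-4357\right) 4 \cdot 60 = \left(-17428\right) 60 = -1045680$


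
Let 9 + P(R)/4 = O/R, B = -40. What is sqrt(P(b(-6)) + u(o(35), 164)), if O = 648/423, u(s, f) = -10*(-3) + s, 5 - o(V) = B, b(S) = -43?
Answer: sqrt(158711151)/2021 ≈ 6.2336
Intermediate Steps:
o(V) = 45 (o(V) = 5 - 1*(-40) = 5 + 40 = 45)
u(s, f) = 30 + s
O = 72/47 (O = 648*(1/423) = 72/47 ≈ 1.5319)
P(R) = -36 + 288/(47*R) (P(R) = -36 + 4*(72/(47*R)) = -36 + 288/(47*R))
sqrt(P(b(-6)) + u(o(35), 164)) = sqrt((-36 + (288/47)/(-43)) + (30 + 45)) = sqrt((-36 + (288/47)*(-1/43)) + 75) = sqrt((-36 - 288/2021) + 75) = sqrt(-73044/2021 + 75) = sqrt(78531/2021) = sqrt(158711151)/2021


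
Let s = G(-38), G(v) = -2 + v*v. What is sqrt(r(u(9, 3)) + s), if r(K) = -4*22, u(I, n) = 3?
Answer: sqrt(1354) ≈ 36.797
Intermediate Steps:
G(v) = -2 + v**2
r(K) = -88
s = 1442 (s = -2 + (-38)**2 = -2 + 1444 = 1442)
sqrt(r(u(9, 3)) + s) = sqrt(-88 + 1442) = sqrt(1354)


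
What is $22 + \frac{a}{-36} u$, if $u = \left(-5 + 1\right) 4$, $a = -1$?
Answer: $\frac{194}{9} \approx 21.556$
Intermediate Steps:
$u = -16$ ($u = \left(-4\right) 4 = -16$)
$22 + \frac{a}{-36} u = 22 + - \frac{1}{-36} \left(-16\right) = 22 + \left(-1\right) \left(- \frac{1}{36}\right) \left(-16\right) = 22 + \frac{1}{36} \left(-16\right) = 22 - \frac{4}{9} = \frac{194}{9}$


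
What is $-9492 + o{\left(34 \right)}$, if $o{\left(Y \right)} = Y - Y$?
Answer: $-9492$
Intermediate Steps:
$o{\left(Y \right)} = 0$
$-9492 + o{\left(34 \right)} = -9492 + 0 = -9492$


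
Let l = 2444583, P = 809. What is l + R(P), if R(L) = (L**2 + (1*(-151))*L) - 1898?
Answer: 2975007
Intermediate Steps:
R(L) = -1898 + L**2 - 151*L (R(L) = (L**2 - 151*L) - 1898 = -1898 + L**2 - 151*L)
l + R(P) = 2444583 + (-1898 + 809**2 - 151*809) = 2444583 + (-1898 + 654481 - 122159) = 2444583 + 530424 = 2975007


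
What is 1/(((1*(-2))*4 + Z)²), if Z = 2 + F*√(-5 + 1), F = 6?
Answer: -1/300 + I/225 ≈ -0.0033333 + 0.0044444*I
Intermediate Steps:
Z = 2 + 12*I (Z = 2 + 6*√(-5 + 1) = 2 + 6*√(-4) = 2 + 6*(2*I) = 2 + 12*I ≈ 2.0 + 12.0*I)
1/(((1*(-2))*4 + Z)²) = 1/(((1*(-2))*4 + (2 + 12*I))²) = 1/((-2*4 + (2 + 12*I))²) = 1/((-8 + (2 + 12*I))²) = 1/((-6 + 12*I)²) = (-6 + 12*I)⁻²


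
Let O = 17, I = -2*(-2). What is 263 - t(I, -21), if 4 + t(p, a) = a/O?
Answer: 4560/17 ≈ 268.24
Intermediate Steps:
I = 4
t(p, a) = -4 + a/17
263 - t(I, -21) = 263 - (-4 + (1/17)*(-21)) = 263 - (-4 - 21/17) = 263 - 1*(-89/17) = 263 + 89/17 = 4560/17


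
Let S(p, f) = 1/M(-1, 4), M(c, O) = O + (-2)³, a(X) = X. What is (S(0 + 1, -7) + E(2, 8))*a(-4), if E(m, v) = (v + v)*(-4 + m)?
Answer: 129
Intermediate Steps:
E(m, v) = 2*v*(-4 + m) (E(m, v) = (2*v)*(-4 + m) = 2*v*(-4 + m))
M(c, O) = -8 + O (M(c, O) = O - 8 = -8 + O)
S(p, f) = -¼ (S(p, f) = 1/(-8 + 4) = 1/(-4) = -¼)
(S(0 + 1, -7) + E(2, 8))*a(-4) = (-¼ + 2*8*(-4 + 2))*(-4) = (-¼ + 2*8*(-2))*(-4) = (-¼ - 32)*(-4) = -129/4*(-4) = 129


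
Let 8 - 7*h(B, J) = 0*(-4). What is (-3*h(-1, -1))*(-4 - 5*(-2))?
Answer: -144/7 ≈ -20.571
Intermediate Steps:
h(B, J) = 8/7 (h(B, J) = 8/7 - 0*(-4) = 8/7 - 1/7*0 = 8/7 + 0 = 8/7)
(-3*h(-1, -1))*(-4 - 5*(-2)) = (-3*8/7)*(-4 - 5*(-2)) = -24*(-4 + 10)/7 = -24/7*6 = -144/7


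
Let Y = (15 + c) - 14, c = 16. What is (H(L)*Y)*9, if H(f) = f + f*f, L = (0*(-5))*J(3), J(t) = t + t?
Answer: 0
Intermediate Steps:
J(t) = 2*t
L = 0 (L = (0*(-5))*(2*3) = 0*6 = 0)
H(f) = f + f**2
Y = 17 (Y = (15 + 16) - 14 = 31 - 14 = 17)
(H(L)*Y)*9 = ((0*(1 + 0))*17)*9 = ((0*1)*17)*9 = (0*17)*9 = 0*9 = 0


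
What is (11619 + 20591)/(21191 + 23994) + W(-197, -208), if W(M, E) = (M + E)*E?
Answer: 761283322/9037 ≈ 84241.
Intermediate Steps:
W(M, E) = E*(E + M) (W(M, E) = (E + M)*E = E*(E + M))
(11619 + 20591)/(21191 + 23994) + W(-197, -208) = (11619 + 20591)/(21191 + 23994) - 208*(-208 - 197) = 32210/45185 - 208*(-405) = 32210*(1/45185) + 84240 = 6442/9037 + 84240 = 761283322/9037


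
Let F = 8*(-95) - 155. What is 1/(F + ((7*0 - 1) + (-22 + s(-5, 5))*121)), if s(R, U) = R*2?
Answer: -1/4788 ≈ -0.00020886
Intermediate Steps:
s(R, U) = 2*R
F = -915 (F = -760 - 155 = -915)
1/(F + ((7*0 - 1) + (-22 + s(-5, 5))*121)) = 1/(-915 + ((7*0 - 1) + (-22 + 2*(-5))*121)) = 1/(-915 + ((0 - 1) + (-22 - 10)*121)) = 1/(-915 + (-1 - 32*121)) = 1/(-915 + (-1 - 3872)) = 1/(-915 - 3873) = 1/(-4788) = -1/4788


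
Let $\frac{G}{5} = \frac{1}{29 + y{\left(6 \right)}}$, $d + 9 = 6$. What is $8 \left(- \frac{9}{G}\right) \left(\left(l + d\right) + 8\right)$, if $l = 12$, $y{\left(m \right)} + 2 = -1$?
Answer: $- \frac{31824}{5} \approx -6364.8$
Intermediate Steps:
$d = -3$ ($d = -9 + 6 = -3$)
$y{\left(m \right)} = -3$ ($y{\left(m \right)} = -2 - 1 = -3$)
$G = \frac{5}{26}$ ($G = \frac{5}{29 - 3} = \frac{5}{26} \approx 0.19231$)
$8 \left(- \frac{9}{G}\right) \left(\left(l + d\right) + 8\right) = 8 \left(- \frac{9}{\frac{5}{26}}\right) \left(\left(12 - 3\right) + 8\right) = 8 \left(\left(-9\right) \frac{26}{5}\right) \left(9 + 8\right) = 8 \left(- \frac{234}{5}\right) 17 = \left(- \frac{1872}{5}\right) 17 = - \frac{31824}{5}$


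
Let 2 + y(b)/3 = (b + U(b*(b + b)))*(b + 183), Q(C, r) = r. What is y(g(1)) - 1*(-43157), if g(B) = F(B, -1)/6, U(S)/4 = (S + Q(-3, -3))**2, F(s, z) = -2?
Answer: 4850435/81 ≈ 59882.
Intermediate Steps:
U(S) = 4*(-3 + S)**2 (U(S) = 4*(S - 3)**2 = 4*(-3 + S)**2)
g(B) = -1/3 (g(B) = -2/6 = -2*1/6 = -1/3)
y(b) = -6 + 3*(183 + b)*(b + 4*(-3 + 2*b**2)**2) (y(b) = -6 + 3*((b + 4*(-3 + b*(b + b))**2)*(b + 183)) = -6 + 3*((b + 4*(-3 + b*(2*b))**2)*(183 + b)) = -6 + 3*((b + 4*(-3 + 2*b**2)**2)*(183 + b)) = -6 + 3*((183 + b)*(b + 4*(-3 + 2*b**2)**2)) = -6 + 3*(183 + b)*(b + 4*(-3 + 2*b**2)**2))
y(g(1)) - 1*(-43157) = (19758 - 26349*(-1/3)**2 - 144*(-1/3)**3 + 48*(-1/3)**5 + 657*(-1/3) + 8784*(-1/3)**4) - 1*(-43157) = (19758 - 26349*1/9 - 144*(-1/27) + 48*(-1/243) - 219 + 8784*(1/81)) + 43157 = (19758 - 8783/3 + 16/3 - 16/81 - 219 + 976/9) + 43157 = 1354718/81 + 43157 = 4850435/81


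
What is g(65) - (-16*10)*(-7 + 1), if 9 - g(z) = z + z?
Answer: -1081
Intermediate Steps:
g(z) = 9 - 2*z (g(z) = 9 - (z + z) = 9 - 2*z)
g(65) - (-16*10)*(-7 + 1) = (9 - 2*65) - (-16*10)*(-7 + 1) = (9 - 130) - (-160)*(-6) = -121 - 1*960 = -121 - 960 = -1081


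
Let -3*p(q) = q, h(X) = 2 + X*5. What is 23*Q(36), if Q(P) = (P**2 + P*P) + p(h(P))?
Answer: 174662/3 ≈ 58221.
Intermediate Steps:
h(X) = 2 + 5*X
p(q) = -q/3
Q(P) = -2/3 + 2*P**2 - 5*P/3 (Q(P) = (P**2 + P*P) - (2 + 5*P)/3 = (P**2 + P**2) + (-2/3 - 5*P/3) = 2*P**2 + (-2/3 - 5*P/3) = -2/3 + 2*P**2 - 5*P/3)
23*Q(36) = 23*(-2/3 + 2*36**2 - 5/3*36) = 23*(-2/3 + 2*1296 - 60) = 23*(-2/3 + 2592 - 60) = 23*(7594/3) = 174662/3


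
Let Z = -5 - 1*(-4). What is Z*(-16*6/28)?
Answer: 24/7 ≈ 3.4286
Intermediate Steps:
Z = -1 (Z = -5 + 4 = -1)
Z*(-16*6/28) = -(-16*6)/28 = -(-96)/28 = -1*(-24/7) = 24/7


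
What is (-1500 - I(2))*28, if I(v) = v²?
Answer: -42112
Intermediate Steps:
(-1500 - I(2))*28 = (-1500 - 1*2²)*28 = (-1500 - 1*4)*28 = (-1500 - 4)*28 = -1504*28 = -42112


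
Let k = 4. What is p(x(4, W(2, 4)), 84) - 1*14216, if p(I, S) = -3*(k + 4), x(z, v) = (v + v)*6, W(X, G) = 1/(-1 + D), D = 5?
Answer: -14240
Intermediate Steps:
W(X, G) = 1/4 (W(X, G) = 1/(-1 + 5) = 1/4)
x(z, v) = 12*v (x(z, v) = (2*v)*6 = 12*v)
p(I, S) = -24 (p(I, S) = -3*(4 + 4) = -3*8 = -24)
p(x(4, W(2, 4)), 84) - 1*14216 = -24 - 1*14216 = -24 - 14216 = -14240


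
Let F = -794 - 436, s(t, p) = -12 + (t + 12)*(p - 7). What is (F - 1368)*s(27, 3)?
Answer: 436464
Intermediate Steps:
s(t, p) = -12 + (-7 + p)*(12 + t) (s(t, p) = -12 + (12 + t)*(-7 + p) = -12 + (-7 + p)*(12 + t))
F = -1230
(F - 1368)*s(27, 3) = (-1230 - 1368)*(-96 - 7*27 + 12*3 + 3*27) = -2598*(-96 - 189 + 36 + 81) = -2598*(-168) = 436464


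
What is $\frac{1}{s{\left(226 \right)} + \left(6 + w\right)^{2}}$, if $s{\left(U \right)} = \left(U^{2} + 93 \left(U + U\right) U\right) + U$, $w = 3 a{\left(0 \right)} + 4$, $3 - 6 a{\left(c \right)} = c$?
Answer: $\frac{4}{38206281} \approx 1.0469 \cdot 10^{-7}$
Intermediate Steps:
$a{\left(c \right)} = \frac{1}{2} - \frac{c}{6}$
$w = \frac{11}{2}$ ($w = 3 \left(\frac{1}{2} - 0\right) + 4 = 3 \left(\frac{1}{2} + 0\right) + 4 = 3 \cdot \frac{1}{2} + 4 = \frac{3}{2} + 4 = \frac{11}{2} \approx 5.5$)
$s{\left(U \right)} = U + 187 U^{2}$ ($s{\left(U \right)} = \left(U^{2} + 93 \cdot 2 U U\right) + U = \left(U^{2} + 186 U U\right) + U = \left(U^{2} + 186 U^{2}\right) + U = 187 U^{2} + U = U + 187 U^{2}$)
$\frac{1}{s{\left(226 \right)} + \left(6 + w\right)^{2}} = \frac{1}{226 \left(1 + 187 \cdot 226\right) + \left(6 + \frac{11}{2}\right)^{2}} = \frac{1}{226 \left(1 + 42262\right) + \left(\frac{23}{2}\right)^{2}} = \frac{1}{226 \cdot 42263 + \frac{529}{4}} = \frac{1}{9551438 + \frac{529}{4}} = \frac{1}{\frac{38206281}{4}} = \frac{4}{38206281}$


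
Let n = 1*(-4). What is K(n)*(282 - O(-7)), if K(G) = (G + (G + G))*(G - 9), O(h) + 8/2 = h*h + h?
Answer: 38064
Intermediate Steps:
n = -4
O(h) = -4 + h + h**2 (O(h) = -4 + (h*h + h) = -4 + (h**2 + h) = -4 + (h + h**2) = -4 + h + h**2)
K(G) = 3*G*(-9 + G) (K(G) = (G + 2*G)*(-9 + G) = (3*G)*(-9 + G) = 3*G*(-9 + G))
K(n)*(282 - O(-7)) = (3*(-4)*(-9 - 4))*(282 - (-4 - 7 + (-7)**2)) = (3*(-4)*(-13))*(282 - (-4 - 7 + 49)) = 156*(282 - 1*38) = 156*(282 - 38) = 156*244 = 38064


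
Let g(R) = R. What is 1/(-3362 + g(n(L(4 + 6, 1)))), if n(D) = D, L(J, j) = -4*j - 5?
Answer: -1/3371 ≈ -0.00029665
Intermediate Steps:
L(J, j) = -5 - 4*j
1/(-3362 + g(n(L(4 + 6, 1)))) = 1/(-3362 + (-5 - 4*1)) = 1/(-3362 + (-5 - 4)) = 1/(-3362 - 9) = 1/(-3371) = -1/3371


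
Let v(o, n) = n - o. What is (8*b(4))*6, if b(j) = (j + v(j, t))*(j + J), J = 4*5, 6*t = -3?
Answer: -576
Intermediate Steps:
t = -½ (t = (⅙)*(-3) = -½ ≈ -0.50000)
J = 20
b(j) = -10 - j/2 (b(j) = (j + (-½ - j))*(j + 20) = -(20 + j)/2 = -10 - j/2)
(8*b(4))*6 = (8*(-10 - ½*4))*6 = (8*(-10 - 2))*6 = (8*(-12))*6 = -96*6 = -576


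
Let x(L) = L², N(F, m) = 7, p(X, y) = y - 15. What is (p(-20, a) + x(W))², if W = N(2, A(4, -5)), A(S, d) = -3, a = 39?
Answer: 5329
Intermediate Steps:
p(X, y) = -15 + y
W = 7
(p(-20, a) + x(W))² = ((-15 + 39) + 7²)² = (24 + 49)² = 73² = 5329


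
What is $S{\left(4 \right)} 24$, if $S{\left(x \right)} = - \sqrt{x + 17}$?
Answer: $- 24 \sqrt{21} \approx -109.98$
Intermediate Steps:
$S{\left(x \right)} = - \sqrt{17 + x}$
$S{\left(4 \right)} 24 = - \sqrt{17 + 4} \cdot 24 = - \sqrt{21} \cdot 24 = - 24 \sqrt{21}$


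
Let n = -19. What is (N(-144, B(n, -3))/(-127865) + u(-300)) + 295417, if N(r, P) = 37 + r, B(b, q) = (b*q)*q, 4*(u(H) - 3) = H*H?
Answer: 379914401/1195 ≈ 3.1792e+5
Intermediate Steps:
u(H) = 3 + H²/4 (u(H) = 3 + (H*H)/4 = 3 + H²/4)
B(b, q) = b*q²
(N(-144, B(n, -3))/(-127865) + u(-300)) + 295417 = ((37 - 144)/(-127865) + (3 + (¼)*(-300)²)) + 295417 = (-107*(-1/127865) + (3 + (¼)*90000)) + 295417 = (1/1195 + (3 + 22500)) + 295417 = (1/1195 + 22503) + 295417 = 26891086/1195 + 295417 = 379914401/1195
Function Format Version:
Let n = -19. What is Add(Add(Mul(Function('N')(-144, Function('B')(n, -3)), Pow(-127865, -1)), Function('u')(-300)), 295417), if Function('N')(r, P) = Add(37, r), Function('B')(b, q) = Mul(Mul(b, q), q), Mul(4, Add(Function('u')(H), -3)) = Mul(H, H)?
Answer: Rational(379914401, 1195) ≈ 3.1792e+5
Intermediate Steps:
Function('u')(H) = Add(3, Mul(Rational(1, 4), Pow(H, 2))) (Function('u')(H) = Add(3, Mul(Rational(1, 4), Mul(H, H))) = Add(3, Mul(Rational(1, 4), Pow(H, 2))))
Function('B')(b, q) = Mul(b, Pow(q, 2))
Add(Add(Mul(Function('N')(-144, Function('B')(n, -3)), Pow(-127865, -1)), Function('u')(-300)), 295417) = Add(Add(Mul(Add(37, -144), Pow(-127865, -1)), Add(3, Mul(Rational(1, 4), Pow(-300, 2)))), 295417) = Add(Add(Mul(-107, Rational(-1, 127865)), Add(3, Mul(Rational(1, 4), 90000))), 295417) = Add(Add(Rational(1, 1195), Add(3, 22500)), 295417) = Add(Add(Rational(1, 1195), 22503), 295417) = Add(Rational(26891086, 1195), 295417) = Rational(379914401, 1195)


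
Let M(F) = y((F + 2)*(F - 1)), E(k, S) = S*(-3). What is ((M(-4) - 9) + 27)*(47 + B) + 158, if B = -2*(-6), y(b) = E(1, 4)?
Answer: 512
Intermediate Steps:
E(k, S) = -3*S
y(b) = -12 (y(b) = -3*4 = -12)
B = 12
M(F) = -12
((M(-4) - 9) + 27)*(47 + B) + 158 = ((-12 - 9) + 27)*(47 + 12) + 158 = (-21 + 27)*59 + 158 = 6*59 + 158 = 354 + 158 = 512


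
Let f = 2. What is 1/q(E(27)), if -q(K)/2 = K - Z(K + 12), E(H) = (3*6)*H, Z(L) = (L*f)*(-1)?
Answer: -1/2964 ≈ -0.00033738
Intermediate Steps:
Z(L) = -2*L (Z(L) = (L*2)*(-1) = (2*L)*(-1) = -2*L)
E(H) = 18*H
q(K) = -48 - 6*K (q(K) = -2*(K - (-2)*(K + 12)) = -2*(K - (-2)*(12 + K)) = -2*(K - (-24 - 2*K)) = -2*(K + (24 + 2*K)) = -2*(24 + 3*K) = -48 - 6*K)
1/q(E(27)) = 1/(-48 - 108*27) = 1/(-48 - 6*486) = 1/(-48 - 2916) = 1/(-2964) = -1/2964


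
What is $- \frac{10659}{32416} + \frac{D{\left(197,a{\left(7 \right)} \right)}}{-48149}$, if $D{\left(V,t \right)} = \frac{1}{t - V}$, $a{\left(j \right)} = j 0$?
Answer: $- \frac{101104345211}{307477202848} \approx -0.32882$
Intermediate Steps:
$a{\left(j \right)} = 0$
$- \frac{10659}{32416} + \frac{D{\left(197,a{\left(7 \right)} \right)}}{-48149} = - \frac{10659}{32416} + \frac{1}{\left(0 - 197\right) \left(-48149\right)} = \left(-10659\right) \frac{1}{32416} + \frac{1}{0 - 197} \left(- \frac{1}{48149}\right) = - \frac{10659}{32416} + \frac{1}{-197} \left(- \frac{1}{48149}\right) = - \frac{10659}{32416} - - \frac{1}{9485353} = - \frac{10659}{32416} + \frac{1}{9485353} = - \frac{101104345211}{307477202848}$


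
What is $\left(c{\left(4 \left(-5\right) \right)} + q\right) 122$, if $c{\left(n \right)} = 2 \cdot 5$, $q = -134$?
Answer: $-15128$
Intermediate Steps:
$c{\left(n \right)} = 10$
$\left(c{\left(4 \left(-5\right) \right)} + q\right) 122 = \left(10 - 134\right) 122 = \left(-124\right) 122 = -15128$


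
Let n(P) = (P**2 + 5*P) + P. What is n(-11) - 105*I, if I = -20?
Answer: 2155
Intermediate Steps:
n(P) = P**2 + 6*P
n(-11) - 105*I = -11*(6 - 11) - 105*(-20) = -11*(-5) + 2100 = 55 + 2100 = 2155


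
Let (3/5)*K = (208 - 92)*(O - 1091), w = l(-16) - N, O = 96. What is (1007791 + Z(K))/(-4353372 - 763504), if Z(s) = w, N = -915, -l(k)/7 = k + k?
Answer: -504465/2558438 ≈ -0.19718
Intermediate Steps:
l(k) = -14*k (l(k) = -7*(k + k) = -14*k)
w = 1139 (w = -14*(-16) - 1*(-915) = 224 + 915 = 1139)
K = -577100/3 (K = 5*((208 - 92)*(96 - 1091))/3 = 5*(116*(-995))/3 = (5/3)*(-115420) = -577100/3 ≈ -1.9237e+5)
Z(s) = 1139
(1007791 + Z(K))/(-4353372 - 763504) = (1007791 + 1139)/(-4353372 - 763504) = 1008930/(-5116876) = 1008930*(-1/5116876) = -504465/2558438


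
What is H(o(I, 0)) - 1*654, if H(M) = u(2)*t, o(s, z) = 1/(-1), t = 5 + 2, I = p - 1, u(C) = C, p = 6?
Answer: -640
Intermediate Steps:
I = 5 (I = 6 - 1 = 5)
t = 7
o(s, z) = -1
H(M) = 14 (H(M) = 2*7 = 14)
H(o(I, 0)) - 1*654 = 14 - 1*654 = 14 - 654 = -640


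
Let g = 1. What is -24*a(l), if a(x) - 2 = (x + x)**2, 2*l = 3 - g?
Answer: -144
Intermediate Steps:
l = 1 (l = (3 - 1*1)/2 = (3 - 1)/2 = (1/2)*2 = 1)
a(x) = 2 + 4*x**2 (a(x) = 2 + (x + x)**2 = 2 + (2*x)**2 = 2 + 4*x**2)
-24*a(l) = -24*(2 + 4*1**2) = -24*(2 + 4*1) = -24*(2 + 4) = -24*6 = -144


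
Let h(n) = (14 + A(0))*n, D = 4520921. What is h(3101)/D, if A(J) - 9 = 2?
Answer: 77525/4520921 ≈ 0.017148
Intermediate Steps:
A(J) = 11 (A(J) = 9 + 2 = 11)
h(n) = 25*n (h(n) = (14 + 11)*n = 25*n)
h(3101)/D = (25*3101)/4520921 = 77525*(1/4520921) = 77525/4520921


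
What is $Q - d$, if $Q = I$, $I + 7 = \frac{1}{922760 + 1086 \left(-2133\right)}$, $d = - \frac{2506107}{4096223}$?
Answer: $- \frac{36469009052035}{5708815878194} \approx -6.3882$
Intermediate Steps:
$d = - \frac{2506107}{4096223}$ ($d = \left(-2506107\right) \frac{1}{4096223} = - \frac{2506107}{4096223} \approx -0.61181$)
$I = - \frac{9755747}{1393678}$ ($I = -7 + \frac{1}{922760 + 1086 \left(-2133\right)} = -7 + \frac{1}{922760 - 2316438} = -7 + \frac{1}{-1393678} = -7 - \frac{1}{1393678} = - \frac{9755747}{1393678} \approx -7.0$)
$Q = - \frac{9755747}{1393678} \approx -7.0$
$Q - d = - \frac{9755747}{1393678} - - \frac{2506107}{4096223} = - \frac{9755747}{1393678} + \frac{2506107}{4096223} = - \frac{36469009052035}{5708815878194}$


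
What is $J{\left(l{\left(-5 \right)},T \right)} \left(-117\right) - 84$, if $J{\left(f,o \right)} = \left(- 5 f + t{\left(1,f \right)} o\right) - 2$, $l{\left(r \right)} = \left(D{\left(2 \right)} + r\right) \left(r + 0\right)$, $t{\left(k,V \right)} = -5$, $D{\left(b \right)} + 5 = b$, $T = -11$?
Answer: $17115$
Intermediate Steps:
$D{\left(b \right)} = -5 + b$
$l{\left(r \right)} = r \left(-3 + r\right)$ ($l{\left(r \right)} = \left(\left(-5 + 2\right) + r\right) \left(r + 0\right) = \left(-3 + r\right) r = r \left(-3 + r\right)$)
$J{\left(f,o \right)} = -2 - 5 f - 5 o$ ($J{\left(f,o \right)} = \left(- 5 f - 5 o\right) - 2 = -2 - 5 f - 5 o$)
$J{\left(l{\left(-5 \right)},T \right)} \left(-117\right) - 84 = \left(-2 - 5 \left(- 5 \left(-3 - 5\right)\right) - -55\right) \left(-117\right) - 84 = \left(-2 - 5 \left(\left(-5\right) \left(-8\right)\right) + 55\right) \left(-117\right) - 84 = \left(-2 - 200 + 55\right) \left(-117\right) - 84 = \left(-147\right) \left(-117\right) - 84 = 17199 - 84 = 17115$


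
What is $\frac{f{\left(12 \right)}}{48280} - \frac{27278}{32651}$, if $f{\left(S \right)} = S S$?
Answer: $- \frac{164035012}{197048785} \approx -0.83246$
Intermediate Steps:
$f{\left(S \right)} = S^{2}$
$\frac{f{\left(12 \right)}}{48280} - \frac{27278}{32651} = \frac{12^{2}}{48280} - \frac{27278}{32651} = 144 \cdot \frac{1}{48280} - \frac{27278}{32651} = \frac{18}{6035} - \frac{27278}{32651} = - \frac{164035012}{197048785}$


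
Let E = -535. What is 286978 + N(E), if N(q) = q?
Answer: 286443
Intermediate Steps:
286978 + N(E) = 286978 - 535 = 286443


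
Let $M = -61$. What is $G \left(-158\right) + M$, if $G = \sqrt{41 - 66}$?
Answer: $-61 - 790 i \approx -61.0 - 790.0 i$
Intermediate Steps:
$G = 5 i$ ($G = \sqrt{-25} = 5 i \approx 5.0 i$)
$G \left(-158\right) + M = 5 i \left(-158\right) - 61 = - 790 i - 61 = -61 - 790 i$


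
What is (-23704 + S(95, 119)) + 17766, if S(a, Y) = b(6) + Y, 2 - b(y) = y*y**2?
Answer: -6033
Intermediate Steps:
b(y) = 2 - y**3 (b(y) = 2 - y*y**2 = 2 - y**3)
S(a, Y) = -214 + Y (S(a, Y) = (2 - 1*6**3) + Y = (2 - 1*216) + Y = (2 - 216) + Y = -214 + Y)
(-23704 + S(95, 119)) + 17766 = (-23704 + (-214 + 119)) + 17766 = (-23704 - 95) + 17766 = -23799 + 17766 = -6033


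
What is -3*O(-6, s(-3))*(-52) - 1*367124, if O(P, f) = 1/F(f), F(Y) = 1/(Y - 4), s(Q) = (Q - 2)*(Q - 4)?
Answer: -362288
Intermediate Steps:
s(Q) = (-4 + Q)*(-2 + Q) (s(Q) = (-2 + Q)*(-4 + Q) = (-4 + Q)*(-2 + Q))
F(Y) = 1/(-4 + Y)
O(P, f) = -4 + f (O(P, f) = 1/(1/(-4 + f)) = -4 + f)
-3*O(-6, s(-3))*(-52) - 1*367124 = -3*(-4 + (8 + (-3)² - 6*(-3)))*(-52) - 1*367124 = -3*(-4 + (8 + 9 + 18))*(-52) - 367124 = -3*(-4 + 35)*(-52) - 367124 = -3*31*(-52) - 367124 = -93*(-52) - 367124 = 4836 - 367124 = -362288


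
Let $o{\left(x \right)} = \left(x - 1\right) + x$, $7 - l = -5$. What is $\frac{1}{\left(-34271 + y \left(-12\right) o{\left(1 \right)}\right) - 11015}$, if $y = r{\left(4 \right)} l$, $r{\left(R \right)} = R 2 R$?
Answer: $- \frac{1}{49894} \approx -2.0042 \cdot 10^{-5}$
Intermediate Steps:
$r{\left(R \right)} = 2 R^{2}$ ($r{\left(R \right)} = 2 R R = 2 R^{2}$)
$l = 12$ ($l = 7 - -5 = 7 + 5 = 12$)
$y = 384$ ($y = 2 \cdot 4^{2} \cdot 12 = 2 \cdot 16 \cdot 12 = 32 \cdot 12 = 384$)
$o{\left(x \right)} = -1 + 2 x$ ($o{\left(x \right)} = \left(-1 + x\right) + x = -1 + 2 x$)
$\frac{1}{\left(-34271 + y \left(-12\right) o{\left(1 \right)}\right) - 11015} = \frac{1}{\left(-34271 + 384 \left(-12\right) \left(-1 + 2 \cdot 1\right)\right) - 11015} = \frac{1}{\left(-34271 - 4608 \left(-1 + 2\right)\right) - 11015} = \frac{1}{\left(-34271 - 4608\right) - 11015} = \frac{1}{-38879 - 11015} = \frac{1}{-49894} = - \frac{1}{49894}$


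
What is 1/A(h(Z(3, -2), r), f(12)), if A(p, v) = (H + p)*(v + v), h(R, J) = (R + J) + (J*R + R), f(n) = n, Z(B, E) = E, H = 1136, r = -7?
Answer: 1/27336 ≈ 3.6582e-5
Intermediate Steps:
h(R, J) = J + 2*R + J*R (h(R, J) = (J + R) + (R + J*R) = J + 2*R + J*R)
A(p, v) = 2*v*(1136 + p) (A(p, v) = (1136 + p)*(v + v) = (1136 + p)*(2*v) = 2*v*(1136 + p))
1/A(h(Z(3, -2), r), f(12)) = 1/(2*12*(1136 + (-7 + 2*(-2) - 7*(-2)))) = 1/(2*12*(1136 + (-7 - 4 + 14))) = 1/(2*12*(1136 + 3)) = 1/(2*12*1139) = 1/27336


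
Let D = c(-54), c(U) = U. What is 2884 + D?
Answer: 2830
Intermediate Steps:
D = -54
2884 + D = 2884 - 54 = 2830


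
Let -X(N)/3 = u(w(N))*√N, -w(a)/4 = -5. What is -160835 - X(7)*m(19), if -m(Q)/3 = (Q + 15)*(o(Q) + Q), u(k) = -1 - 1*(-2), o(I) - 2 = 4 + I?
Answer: -160835 - 13464*√7 ≈ -1.9646e+5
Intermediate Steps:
o(I) = 6 + I (o(I) = 2 + (4 + I) = 6 + I)
w(a) = 20 (w(a) = -4*(-5) = 20)
u(k) = 1 (u(k) = -1 + 2 = 1)
m(Q) = -3*(6 + 2*Q)*(15 + Q) (m(Q) = -3*(Q + 15)*((6 + Q) + Q) = -3*(15 + Q)*(6 + 2*Q) = -3*(6 + 2*Q)*(15 + Q))
X(N) = -3*√N
-160835 - X(7)*m(19) = -160835 - (-3*√7)*(-270 - 108*19 - 6*19²) = -160835 - (-3*√7)*(-270 - 2052 - 6*361) = -160835 - (-3*√7)*(-270 - 2052 - 2166) = -160835 - (-3*√7)*(-4488) = -160835 - 13464*√7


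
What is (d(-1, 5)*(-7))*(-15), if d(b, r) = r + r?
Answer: 1050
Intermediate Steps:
d(b, r) = 2*r
(d(-1, 5)*(-7))*(-15) = ((2*5)*(-7))*(-15) = (10*(-7))*(-15) = -70*(-15) = 1050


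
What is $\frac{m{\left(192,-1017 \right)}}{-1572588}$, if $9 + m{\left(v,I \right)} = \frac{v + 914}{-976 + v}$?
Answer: $\frac{583}{88064928} \approx 6.6201 \cdot 10^{-6}$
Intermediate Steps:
$m{\left(v,I \right)} = -9 + \frac{914 + v}{-976 + v}$ ($m{\left(v,I \right)} = -9 + \frac{v + 914}{-976 + v} = -9 + \frac{914 + v}{-976 + v}$)
$\frac{m{\left(192,-1017 \right)}}{-1572588} = \frac{2 \frac{1}{-976 + 192} \left(4849 - 768\right)}{-1572588} = \frac{2 \left(4849 - 768\right)}{-784} \left(- \frac{1}{1572588}\right) = 2 \left(- \frac{1}{784}\right) 4081 \left(- \frac{1}{1572588}\right) = \left(- \frac{583}{56}\right) \left(- \frac{1}{1572588}\right) = \frac{583}{88064928}$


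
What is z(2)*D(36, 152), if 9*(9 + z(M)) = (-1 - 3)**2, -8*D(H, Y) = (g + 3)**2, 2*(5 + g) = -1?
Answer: 1625/288 ≈ 5.6424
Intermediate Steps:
g = -11/2 (g = -5 + (1/2)*(-1) = -5 - 1/2 = -11/2 ≈ -5.5000)
D(H, Y) = -25/32 (D(H, Y) = -(-11/2 + 3)**2/8 = -(-5/2)**2/8 = -1/8*25/4 = -25/32)
z(M) = -65/9 (z(M) = -9 + (-1 - 3)**2/9 = -9 + (1/9)*(-4)**2 = -9 + (1/9)*16 = -9 + 16/9 = -65/9)
z(2)*D(36, 152) = -65/9*(-25/32) = 1625/288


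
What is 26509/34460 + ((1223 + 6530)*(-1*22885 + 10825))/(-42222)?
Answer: 537194987633/242495020 ≈ 2215.3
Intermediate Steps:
26509/34460 + ((1223 + 6530)*(-1*22885 + 10825))/(-42222) = 26509*(1/34460) + (7753*(-22885 + 10825))*(-1/42222) = 26509/34460 + (7753*(-12060))*(-1/42222) = 26509/34460 - 93501180*(-1/42222) = 26509/34460 + 15583530/7037 = 537194987633/242495020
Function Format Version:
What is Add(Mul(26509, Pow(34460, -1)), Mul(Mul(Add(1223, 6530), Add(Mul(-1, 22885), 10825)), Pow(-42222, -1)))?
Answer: Rational(537194987633, 242495020) ≈ 2215.3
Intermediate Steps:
Add(Mul(26509, Pow(34460, -1)), Mul(Mul(Add(1223, 6530), Add(Mul(-1, 22885), 10825)), Pow(-42222, -1))) = Add(Mul(26509, Rational(1, 34460)), Mul(Mul(7753, Add(-22885, 10825)), Rational(-1, 42222))) = Add(Rational(26509, 34460), Mul(Mul(7753, -12060), Rational(-1, 42222))) = Add(Rational(26509, 34460), Mul(-93501180, Rational(-1, 42222))) = Add(Rational(26509, 34460), Rational(15583530, 7037)) = Rational(537194987633, 242495020)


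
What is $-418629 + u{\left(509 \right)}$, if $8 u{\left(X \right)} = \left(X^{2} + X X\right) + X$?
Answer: $- \frac{2830361}{8} \approx -3.538 \cdot 10^{5}$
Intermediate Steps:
$u{\left(X \right)} = \frac{X^{2}}{4} + \frac{X}{8}$ ($u{\left(X \right)} = \frac{\left(X^{2} + X X\right) + X}{8} = \frac{\left(X^{2} + X^{2}\right) + X}{8} = \frac{2 X^{2} + X}{8} = \frac{X + 2 X^{2}}{8} = \frac{X^{2}}{4} + \frac{X}{8}$)
$-418629 + u{\left(509 \right)} = -418629 + \frac{1}{8} \cdot 509 \left(1 + 2 \cdot 509\right) = -418629 + \frac{1}{8} \cdot 509 \left(1 + 1018\right) = -418629 + \frac{1}{8} \cdot 509 \cdot 1019 = -418629 + \frac{518671}{8} = - \frac{2830361}{8}$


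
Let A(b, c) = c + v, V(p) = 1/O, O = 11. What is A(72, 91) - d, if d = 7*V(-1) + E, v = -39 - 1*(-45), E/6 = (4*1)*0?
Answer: 1060/11 ≈ 96.364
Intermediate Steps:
V(p) = 1/11
E = 0 (E = 6*((4*1)*0) = 6*(4*0) = 6*0 = 0)
v = 6 (v = -39 + 45 = 6)
A(b, c) = 6 + c (A(b, c) = c + 6 = 6 + c)
d = 7/11 (d = 7*(1/11) + 0 = 7/11 + 0 = 7/11 ≈ 0.63636)
A(72, 91) - d = (6 + 91) - 1*7/11 = 97 - 7/11 = 1060/11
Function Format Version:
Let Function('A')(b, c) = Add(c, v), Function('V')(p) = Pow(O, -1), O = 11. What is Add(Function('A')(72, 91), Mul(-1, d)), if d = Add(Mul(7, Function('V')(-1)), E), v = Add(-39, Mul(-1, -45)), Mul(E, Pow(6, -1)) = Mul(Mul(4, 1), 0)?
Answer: Rational(1060, 11) ≈ 96.364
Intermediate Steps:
Function('V')(p) = Rational(1, 11) (Function('V')(p) = Pow(11, -1) = Rational(1, 11))
E = 0 (E = Mul(6, Mul(Mul(4, 1), 0)) = Mul(6, Mul(4, 0)) = Mul(6, 0) = 0)
v = 6 (v = Add(-39, 45) = 6)
Function('A')(b, c) = Add(6, c) (Function('A')(b, c) = Add(c, 6) = Add(6, c))
d = Rational(7, 11) (d = Add(Mul(7, Rational(1, 11)), 0) = Add(Rational(7, 11), 0) = Rational(7, 11) ≈ 0.63636)
Add(Function('A')(72, 91), Mul(-1, d)) = Add(Add(6, 91), Mul(-1, Rational(7, 11))) = Add(97, Rational(-7, 11)) = Rational(1060, 11)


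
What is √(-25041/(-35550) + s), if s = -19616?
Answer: I*√110177153922/2370 ≈ 140.05*I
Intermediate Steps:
√(-25041/(-35550) + s) = √(-25041/(-35550) - 19616) = √(-25041*(-1/35550) - 19616) = √(8347/11850 - 19616) = √(-232441253/11850) = I*√110177153922/2370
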